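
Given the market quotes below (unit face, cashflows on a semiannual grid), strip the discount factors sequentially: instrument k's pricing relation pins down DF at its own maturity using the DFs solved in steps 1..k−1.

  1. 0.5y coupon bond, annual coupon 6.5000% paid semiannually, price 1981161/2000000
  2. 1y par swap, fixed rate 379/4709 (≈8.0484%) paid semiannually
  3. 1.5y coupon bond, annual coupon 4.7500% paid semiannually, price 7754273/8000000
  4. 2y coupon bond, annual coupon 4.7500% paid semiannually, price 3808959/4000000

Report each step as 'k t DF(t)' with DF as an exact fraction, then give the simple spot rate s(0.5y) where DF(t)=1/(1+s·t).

1 1/2 4797/5000
2 1 4621/5000
3 3/2 9031/10000
4 2 1731/2000
s(0.5y) = (1/(4797/5000) − 1)/(1/2) = 406/4797 ≈ 8.4636%

step 1 [0.5y] bond c/2=13/400: DF=(1981161/2000000 − 13/400·(0))/(1+13/400) = 4797/5000 ≈ 0.959400
step 2 [1y] swap r/2=379/9418: DF=(1 − 379/9418·(0.959400))/(1+379/9418) = 4621/5000 ≈ 0.924200
step 3 [1.5y] bond c/2=19/800: DF=(7754273/8000000 − 19/800·(0.959400+0.924200))/(1+19/800) = 9031/10000 ≈ 0.903100
step 4 [2y] bond c/2=19/800: DF=(3808959/4000000 − 19/800·(0.959400+0.924200+0.903100))/(1+19/800) = 1731/2000 ≈ 0.865500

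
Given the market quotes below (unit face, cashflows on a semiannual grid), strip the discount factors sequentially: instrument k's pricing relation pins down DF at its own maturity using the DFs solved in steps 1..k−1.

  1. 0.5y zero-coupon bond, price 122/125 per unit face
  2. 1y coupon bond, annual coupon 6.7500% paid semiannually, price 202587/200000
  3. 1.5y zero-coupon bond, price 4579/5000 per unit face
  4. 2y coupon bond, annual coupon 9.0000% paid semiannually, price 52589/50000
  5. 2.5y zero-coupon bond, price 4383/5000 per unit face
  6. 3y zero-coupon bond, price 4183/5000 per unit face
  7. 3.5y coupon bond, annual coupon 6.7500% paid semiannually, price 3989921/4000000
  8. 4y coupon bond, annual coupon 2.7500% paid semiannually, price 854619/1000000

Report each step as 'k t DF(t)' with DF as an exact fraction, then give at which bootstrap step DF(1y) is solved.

step 1 [0.5y] zero: DF = P = 122/125 ≈ 0.976000
step 2 [1y] bond c/2=27/800: DF=(202587/200000 − 27/800·(0.976000))/(1+27/800) = 237/250 ≈ 0.948000
step 3 [1.5y] zero: DF = P = 4579/5000 ≈ 0.915800
step 4 [2y] bond c/2=9/200: DF=(52589/50000 − 9/200·(0.976000+0.948000+0.915800))/(1+9/200) = 4421/5000 ≈ 0.884200
step 5 [2.5y] zero: DF = P = 4383/5000 ≈ 0.876600
step 6 [3y] zero: DF = P = 4183/5000 ≈ 0.836600
step 7 [3.5y] bond c/2=27/800: DF=(3989921/4000000 − 27/800·(0.976000+0.948000+0.915800+0.884200+0.876600+0.836600))/(1+27/800) = 3937/5000 ≈ 0.787400
step 8 [4y] bond c/2=11/800: DF=(854619/1000000 − 11/800·(0.976000+0.948000+0.915800+0.884200+0.876600+0.836600+0.787400))/(1+11/800) = 3793/5000 ≈ 0.758600

1 1/2 122/125
2 1 237/250
3 3/2 4579/5000
4 2 4421/5000
5 5/2 4383/5000
6 3 4183/5000
7 7/2 3937/5000
8 4 3793/5000
DF(1y) is solved at step 2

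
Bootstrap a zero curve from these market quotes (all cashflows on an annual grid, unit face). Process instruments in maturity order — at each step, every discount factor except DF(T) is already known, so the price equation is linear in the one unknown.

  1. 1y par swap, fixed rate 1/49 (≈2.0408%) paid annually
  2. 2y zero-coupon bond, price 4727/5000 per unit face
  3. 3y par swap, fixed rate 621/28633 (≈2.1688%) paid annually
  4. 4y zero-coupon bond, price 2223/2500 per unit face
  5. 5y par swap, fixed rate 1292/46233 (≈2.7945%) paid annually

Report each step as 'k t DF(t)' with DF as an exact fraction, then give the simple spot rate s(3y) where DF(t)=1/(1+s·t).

step 1 [1y] swap r/1=1/49: DF=(1 − 1/49·(0))/(1+1/49) = 49/50 ≈ 0.980000
step 2 [2y] zero: DF = P = 4727/5000 ≈ 0.945400
step 3 [3y] swap r/1=621/28633: DF=(1 − 621/28633·(0.980000+0.945400))/(1+621/28633) = 9379/10000 ≈ 0.937900
step 4 [4y] zero: DF = P = 2223/2500 ≈ 0.889200
step 5 [5y] swap r/1=1292/46233: DF=(1 − 1292/46233·(0.980000+0.945400+0.937900+0.889200))/(1+1292/46233) = 2177/2500 ≈ 0.870800

1 1 49/50
2 2 4727/5000
3 3 9379/10000
4 4 2223/2500
5 5 2177/2500
s(3y) = (1/(9379/10000) − 1)/(3) = 207/9379 ≈ 2.2071%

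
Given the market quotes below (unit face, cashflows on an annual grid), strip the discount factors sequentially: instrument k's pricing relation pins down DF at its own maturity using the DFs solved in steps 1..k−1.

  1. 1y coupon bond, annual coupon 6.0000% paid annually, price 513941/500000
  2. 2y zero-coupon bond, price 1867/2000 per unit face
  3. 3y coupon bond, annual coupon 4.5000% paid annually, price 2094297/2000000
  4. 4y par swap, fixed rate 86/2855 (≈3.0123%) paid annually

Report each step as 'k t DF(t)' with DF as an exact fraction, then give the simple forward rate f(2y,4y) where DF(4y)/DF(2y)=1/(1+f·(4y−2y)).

step 1 [1y] bond c/1=3/50: DF=(513941/500000 − 3/50·(0))/(1+3/50) = 9697/10000 ≈ 0.969700
step 2 [2y] zero: DF = P = 1867/2000 ≈ 0.933500
step 3 [3y] bond c/1=9/200: DF=(2094297/2000000 − 9/200·(0.969700+0.933500))/(1+9/200) = 9201/10000 ≈ 0.920100
step 4 [4y] swap r/1=86/2855: DF=(1 − 86/2855·(0.969700+0.933500+0.920100))/(1+86/2855) = 4441/5000 ≈ 0.888200

1 1 9697/10000
2 2 1867/2000
3 3 9201/10000
4 4 4441/5000
f(2y,4y) = ((1867/2000)/(4441/5000) − 1)/(2) = 453/17764 ≈ 2.5501%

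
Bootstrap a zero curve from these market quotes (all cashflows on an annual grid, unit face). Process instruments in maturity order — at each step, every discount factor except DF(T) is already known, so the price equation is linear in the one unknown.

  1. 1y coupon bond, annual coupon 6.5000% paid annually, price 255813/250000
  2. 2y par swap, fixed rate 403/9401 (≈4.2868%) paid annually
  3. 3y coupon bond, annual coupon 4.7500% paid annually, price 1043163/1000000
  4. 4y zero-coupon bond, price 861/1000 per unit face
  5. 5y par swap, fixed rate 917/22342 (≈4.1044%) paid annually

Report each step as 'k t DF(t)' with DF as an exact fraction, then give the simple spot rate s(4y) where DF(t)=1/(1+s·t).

1 1 1201/1250
2 2 4597/5000
3 3 4553/5000
4 4 861/1000
5 5 4083/5000
s(4y) = (1/(861/1000) − 1)/(4) = 139/3444 ≈ 4.0360%

step 1 [1y] bond c/1=13/200: DF=(255813/250000 − 13/200·(0))/(1+13/200) = 1201/1250 ≈ 0.960800
step 2 [2y] swap r/1=403/9401: DF=(1 − 403/9401·(0.960800))/(1+403/9401) = 4597/5000 ≈ 0.919400
step 3 [3y] bond c/1=19/400: DF=(1043163/1000000 − 19/400·(0.960800+0.919400))/(1+19/400) = 4553/5000 ≈ 0.910600
step 4 [4y] zero: DF = P = 861/1000 ≈ 0.861000
step 5 [5y] swap r/1=917/22342: DF=(1 − 917/22342·(0.960800+0.919400+0.910600+0.861000))/(1+917/22342) = 4083/5000 ≈ 0.816600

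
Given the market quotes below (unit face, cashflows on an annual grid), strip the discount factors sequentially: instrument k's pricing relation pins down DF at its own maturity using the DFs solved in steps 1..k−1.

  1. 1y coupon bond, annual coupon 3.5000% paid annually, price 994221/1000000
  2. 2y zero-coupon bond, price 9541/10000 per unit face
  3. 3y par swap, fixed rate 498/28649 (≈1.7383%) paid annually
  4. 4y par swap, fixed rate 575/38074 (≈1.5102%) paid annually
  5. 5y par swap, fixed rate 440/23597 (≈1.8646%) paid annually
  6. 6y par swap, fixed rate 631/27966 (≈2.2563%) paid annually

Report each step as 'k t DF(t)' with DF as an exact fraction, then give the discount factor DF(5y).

step 1 [1y] bond c/1=7/200: DF=(994221/1000000 − 7/200·(0))/(1+7/200) = 4803/5000 ≈ 0.960600
step 2 [2y] zero: DF = P = 9541/10000 ≈ 0.954100
step 3 [3y] swap r/1=498/28649: DF=(1 − 498/28649·(0.960600+0.954100))/(1+498/28649) = 4751/5000 ≈ 0.950200
step 4 [4y] swap r/1=575/38074: DF=(1 − 575/38074·(0.960600+0.954100+0.950200))/(1+575/38074) = 377/400 ≈ 0.942500
step 5 [5y] swap r/1=440/23597: DF=(1 − 440/23597·(0.960600+0.954100+0.950200+0.942500))/(1+440/23597) = 114/125 ≈ 0.912000
step 6 [6y] swap r/1=631/27966: DF=(1 − 631/27966·(0.960600+0.954100+0.950200+0.942500+0.912000))/(1+631/27966) = 4369/5000 ≈ 0.873800

1 1 4803/5000
2 2 9541/10000
3 3 4751/5000
4 4 377/400
5 5 114/125
6 6 4369/5000
DF(5y) = 114/125 ≈ 0.912000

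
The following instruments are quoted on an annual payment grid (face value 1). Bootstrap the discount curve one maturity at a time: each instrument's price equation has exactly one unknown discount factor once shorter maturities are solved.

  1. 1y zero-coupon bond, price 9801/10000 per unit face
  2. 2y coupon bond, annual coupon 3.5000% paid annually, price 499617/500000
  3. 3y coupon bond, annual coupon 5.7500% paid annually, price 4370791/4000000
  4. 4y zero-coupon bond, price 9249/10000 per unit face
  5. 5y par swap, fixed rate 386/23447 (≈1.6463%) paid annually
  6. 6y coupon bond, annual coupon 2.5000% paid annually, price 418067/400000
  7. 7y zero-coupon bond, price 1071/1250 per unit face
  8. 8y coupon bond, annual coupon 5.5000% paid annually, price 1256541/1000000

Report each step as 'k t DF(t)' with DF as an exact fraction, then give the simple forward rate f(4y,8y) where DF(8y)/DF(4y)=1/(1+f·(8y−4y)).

1 1 9801/10000
2 2 9323/10000
3 3 9293/10000
4 4 9249/10000
5 5 2307/2500
6 6 9053/10000
7 7 1071/1250
8 8 8547/10000
f(4y,8y) = ((9249/10000)/(8547/10000) − 1)/(4) = 117/5698 ≈ 2.0534%

step 1 [1y] zero: DF = P = 9801/10000 ≈ 0.980100
step 2 [2y] bond c/1=7/200: DF=(499617/500000 − 7/200·(0.980100))/(1+7/200) = 9323/10000 ≈ 0.932300
step 3 [3y] bond c/1=23/400: DF=(4370791/4000000 − 23/400·(0.980100+0.932300))/(1+23/400) = 9293/10000 ≈ 0.929300
step 4 [4y] zero: DF = P = 9249/10000 ≈ 0.924900
step 5 [5y] swap r/1=386/23447: DF=(1 − 386/23447·(0.980100+0.932300+0.929300+0.924900))/(1+386/23447) = 2307/2500 ≈ 0.922800
step 6 [6y] bond c/1=1/40: DF=(418067/400000 − 1/40·(0.980100+0.932300+0.929300+0.924900+0.922800))/(1+1/40) = 9053/10000 ≈ 0.905300
step 7 [7y] zero: DF = P = 1071/1250 ≈ 0.856800
step 8 [8y] bond c/1=11/200: DF=(1256541/1000000 − 11/200·(0.980100+0.932300+0.929300+0.924900+0.922800+0.905300+0.856800))/(1+11/200) = 8547/10000 ≈ 0.854700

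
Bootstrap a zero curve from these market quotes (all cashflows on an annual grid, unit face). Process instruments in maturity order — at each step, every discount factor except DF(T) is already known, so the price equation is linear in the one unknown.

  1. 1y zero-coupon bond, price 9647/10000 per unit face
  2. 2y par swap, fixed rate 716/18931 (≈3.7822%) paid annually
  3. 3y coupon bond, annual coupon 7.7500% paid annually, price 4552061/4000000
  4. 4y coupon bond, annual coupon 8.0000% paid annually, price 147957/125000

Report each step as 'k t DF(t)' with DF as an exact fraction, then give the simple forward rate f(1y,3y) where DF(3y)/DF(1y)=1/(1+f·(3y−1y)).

1 1 9647/10000
2 2 2321/2500
3 3 23/25
4 4 2219/2500
f(1y,3y) = ((9647/10000)/(23/25) − 1)/(2) = 447/18400 ≈ 2.4293%

step 1 [1y] zero: DF = P = 9647/10000 ≈ 0.964700
step 2 [2y] swap r/1=716/18931: DF=(1 − 716/18931·(0.964700))/(1+716/18931) = 2321/2500 ≈ 0.928400
step 3 [3y] bond c/1=31/400: DF=(4552061/4000000 − 31/400·(0.964700+0.928400))/(1+31/400) = 23/25 ≈ 0.920000
step 4 [4y] bond c/1=2/25: DF=(147957/125000 − 2/25·(0.964700+0.928400+0.920000))/(1+2/25) = 2219/2500 ≈ 0.887600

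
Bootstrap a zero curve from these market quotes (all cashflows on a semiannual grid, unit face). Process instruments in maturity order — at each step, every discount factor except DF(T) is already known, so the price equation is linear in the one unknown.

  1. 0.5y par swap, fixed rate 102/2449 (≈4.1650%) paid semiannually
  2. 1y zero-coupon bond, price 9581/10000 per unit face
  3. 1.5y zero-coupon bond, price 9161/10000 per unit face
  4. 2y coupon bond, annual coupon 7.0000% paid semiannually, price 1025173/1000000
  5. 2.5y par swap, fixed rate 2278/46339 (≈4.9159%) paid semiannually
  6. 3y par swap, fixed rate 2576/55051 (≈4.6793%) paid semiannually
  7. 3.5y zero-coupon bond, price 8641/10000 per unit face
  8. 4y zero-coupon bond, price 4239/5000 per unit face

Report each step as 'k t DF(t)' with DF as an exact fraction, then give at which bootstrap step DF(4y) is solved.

1 1/2 2449/2500
2 1 9581/10000
3 3/2 9161/10000
4 2 447/500
5 5/2 8861/10000
6 3 1089/1250
7 7/2 8641/10000
8 4 4239/5000
DF(4y) is solved at step 8

step 1 [0.5y] swap r/2=51/2449: DF=(1 − 51/2449·(0))/(1+51/2449) = 2449/2500 ≈ 0.979600
step 2 [1y] zero: DF = P = 9581/10000 ≈ 0.958100
step 3 [1.5y] zero: DF = P = 9161/10000 ≈ 0.916100
step 4 [2y] bond c/2=7/200: DF=(1025173/1000000 − 7/200·(0.979600+0.958100+0.916100))/(1+7/200) = 447/500 ≈ 0.894000
step 5 [2.5y] swap r/2=1139/46339: DF=(1 − 1139/46339·(0.979600+0.958100+0.916100+0.894000))/(1+1139/46339) = 8861/10000 ≈ 0.886100
step 6 [3y] swap r/2=1288/55051: DF=(1 − 1288/55051·(0.979600+0.958100+0.916100+0.894000+0.886100))/(1+1288/55051) = 1089/1250 ≈ 0.871200
step 7 [3.5y] zero: DF = P = 8641/10000 ≈ 0.864100
step 8 [4y] zero: DF = P = 4239/5000 ≈ 0.847800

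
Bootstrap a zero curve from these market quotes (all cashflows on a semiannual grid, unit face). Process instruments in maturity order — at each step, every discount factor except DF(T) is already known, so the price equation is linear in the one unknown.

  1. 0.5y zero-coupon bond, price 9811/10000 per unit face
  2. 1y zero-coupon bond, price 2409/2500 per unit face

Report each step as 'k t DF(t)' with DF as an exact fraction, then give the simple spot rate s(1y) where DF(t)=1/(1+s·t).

1 1/2 9811/10000
2 1 2409/2500
s(1y) = (1/(2409/2500) − 1)/(1) = 91/2409 ≈ 3.7775%

step 1 [0.5y] zero: DF = P = 9811/10000 ≈ 0.981100
step 2 [1y] zero: DF = P = 2409/2500 ≈ 0.963600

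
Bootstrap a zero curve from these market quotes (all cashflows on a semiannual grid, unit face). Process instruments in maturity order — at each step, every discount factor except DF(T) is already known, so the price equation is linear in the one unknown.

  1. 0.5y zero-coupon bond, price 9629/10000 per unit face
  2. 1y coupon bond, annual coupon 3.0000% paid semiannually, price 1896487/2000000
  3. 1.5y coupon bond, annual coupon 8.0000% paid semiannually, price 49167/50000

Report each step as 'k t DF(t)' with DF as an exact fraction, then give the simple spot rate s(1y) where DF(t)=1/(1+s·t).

1 1/2 9629/10000
2 1 23/25
3 3/2 8731/10000
s(1y) = (1/(23/25) − 1)/(1) = 2/23 ≈ 8.6957%

step 1 [0.5y] zero: DF = P = 9629/10000 ≈ 0.962900
step 2 [1y] bond c/2=3/200: DF=(1896487/2000000 − 3/200·(0.962900))/(1+3/200) = 23/25 ≈ 0.920000
step 3 [1.5y] bond c/2=1/25: DF=(49167/50000 − 1/25·(0.962900+0.920000))/(1+1/25) = 8731/10000 ≈ 0.873100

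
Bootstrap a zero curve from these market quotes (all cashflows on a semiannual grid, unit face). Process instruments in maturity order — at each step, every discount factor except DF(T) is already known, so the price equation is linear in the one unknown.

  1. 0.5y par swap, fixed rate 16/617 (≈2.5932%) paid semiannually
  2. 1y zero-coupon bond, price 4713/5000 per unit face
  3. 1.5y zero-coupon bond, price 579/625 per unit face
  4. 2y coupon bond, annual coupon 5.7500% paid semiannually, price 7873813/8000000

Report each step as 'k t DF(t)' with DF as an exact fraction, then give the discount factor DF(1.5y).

step 1 [0.5y] swap r/2=8/617: DF=(1 − 8/617·(0))/(1+8/617) = 617/625 ≈ 0.987200
step 2 [1y] zero: DF = P = 4713/5000 ≈ 0.942600
step 3 [1.5y] zero: DF = P = 579/625 ≈ 0.926400
step 4 [2y] bond c/2=23/800: DF=(7873813/8000000 − 23/800·(0.987200+0.942600+0.926400))/(1+23/800) = 8769/10000 ≈ 0.876900

1 1/2 617/625
2 1 4713/5000
3 3/2 579/625
4 2 8769/10000
DF(1.5y) = 579/625 ≈ 0.926400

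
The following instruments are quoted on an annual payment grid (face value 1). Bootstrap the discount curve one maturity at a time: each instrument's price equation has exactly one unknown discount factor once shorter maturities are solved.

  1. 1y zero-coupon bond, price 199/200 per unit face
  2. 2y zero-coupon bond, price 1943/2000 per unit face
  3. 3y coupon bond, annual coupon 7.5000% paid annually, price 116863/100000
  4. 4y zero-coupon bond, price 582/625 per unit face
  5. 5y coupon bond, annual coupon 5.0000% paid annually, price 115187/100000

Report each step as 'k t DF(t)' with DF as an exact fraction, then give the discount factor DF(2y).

step 1 [1y] zero: DF = P = 199/200 ≈ 0.995000
step 2 [2y] zero: DF = P = 1943/2000 ≈ 0.971500
step 3 [3y] bond c/1=3/40: DF=(116863/100000 − 3/40·(0.995000+0.971500))/(1+3/40) = 9499/10000 ≈ 0.949900
step 4 [4y] zero: DF = P = 582/625 ≈ 0.931200
step 5 [5y] bond c/1=1/20: DF=(115187/100000 − 1/20·(0.995000+0.971500+0.949900+0.931200))/(1+1/20) = 4569/5000 ≈ 0.913800

1 1 199/200
2 2 1943/2000
3 3 9499/10000
4 4 582/625
5 5 4569/5000
DF(2y) = 1943/2000 ≈ 0.971500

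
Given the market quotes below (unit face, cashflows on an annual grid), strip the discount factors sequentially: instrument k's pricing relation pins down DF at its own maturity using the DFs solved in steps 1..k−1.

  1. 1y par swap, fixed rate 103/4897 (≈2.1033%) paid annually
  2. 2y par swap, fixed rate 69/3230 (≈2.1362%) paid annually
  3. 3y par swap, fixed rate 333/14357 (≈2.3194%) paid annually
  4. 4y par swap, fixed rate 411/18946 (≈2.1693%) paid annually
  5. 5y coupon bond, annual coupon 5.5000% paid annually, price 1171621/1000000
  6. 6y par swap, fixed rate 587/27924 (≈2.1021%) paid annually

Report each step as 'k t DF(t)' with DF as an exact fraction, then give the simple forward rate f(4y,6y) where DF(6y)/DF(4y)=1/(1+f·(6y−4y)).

step 1 [1y] swap r/1=103/4897: DF=(1 − 103/4897·(0))/(1+103/4897) = 4897/5000 ≈ 0.979400
step 2 [2y] swap r/1=69/3230: DF=(1 − 69/3230·(0.979400))/(1+69/3230) = 4793/5000 ≈ 0.958600
step 3 [3y] swap r/1=333/14357: DF=(1 − 333/14357·(0.979400+0.958600))/(1+333/14357) = 4667/5000 ≈ 0.933400
step 4 [4y] swap r/1=411/18946: DF=(1 − 411/18946·(0.979400+0.958600+0.933400))/(1+411/18946) = 4589/5000 ≈ 0.917800
step 5 [5y] bond c/1=11/200: DF=(1171621/1000000 − 11/200·(0.979400+0.958600+0.933400+0.917800))/(1+11/200) = 913/1000 ≈ 0.913000
step 6 [6y] swap r/1=587/27924: DF=(1 − 587/27924·(0.979400+0.958600+0.933400+0.917800+0.913000))/(1+587/27924) = 4413/5000 ≈ 0.882600

1 1 4897/5000
2 2 4793/5000
3 3 4667/5000
4 4 4589/5000
5 5 913/1000
6 6 4413/5000
f(4y,6y) = ((4589/5000)/(4413/5000) − 1)/(2) = 88/4413 ≈ 1.9941%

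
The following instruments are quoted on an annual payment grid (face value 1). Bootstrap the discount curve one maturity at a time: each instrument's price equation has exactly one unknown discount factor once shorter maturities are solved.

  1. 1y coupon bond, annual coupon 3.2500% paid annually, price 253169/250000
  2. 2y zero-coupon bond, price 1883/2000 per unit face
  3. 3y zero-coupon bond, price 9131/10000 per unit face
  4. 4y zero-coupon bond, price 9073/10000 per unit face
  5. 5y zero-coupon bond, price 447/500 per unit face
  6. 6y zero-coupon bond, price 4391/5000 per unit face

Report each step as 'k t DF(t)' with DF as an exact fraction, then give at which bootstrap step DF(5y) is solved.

1 1 613/625
2 2 1883/2000
3 3 9131/10000
4 4 9073/10000
5 5 447/500
6 6 4391/5000
DF(5y) is solved at step 5

step 1 [1y] bond c/1=13/400: DF=(253169/250000 − 13/400·(0))/(1+13/400) = 613/625 ≈ 0.980800
step 2 [2y] zero: DF = P = 1883/2000 ≈ 0.941500
step 3 [3y] zero: DF = P = 9131/10000 ≈ 0.913100
step 4 [4y] zero: DF = P = 9073/10000 ≈ 0.907300
step 5 [5y] zero: DF = P = 447/500 ≈ 0.894000
step 6 [6y] zero: DF = P = 4391/5000 ≈ 0.878200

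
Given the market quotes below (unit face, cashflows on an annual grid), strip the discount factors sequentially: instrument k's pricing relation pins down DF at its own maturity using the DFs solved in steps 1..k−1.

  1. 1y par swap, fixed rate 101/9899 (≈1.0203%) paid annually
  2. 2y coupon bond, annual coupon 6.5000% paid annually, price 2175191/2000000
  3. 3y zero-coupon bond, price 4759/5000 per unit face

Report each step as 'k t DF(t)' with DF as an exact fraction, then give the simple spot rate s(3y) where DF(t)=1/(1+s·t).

step 1 [1y] swap r/1=101/9899: DF=(1 − 101/9899·(0))/(1+101/9899) = 9899/10000 ≈ 0.989900
step 2 [2y] bond c/1=13/200: DF=(2175191/2000000 − 13/200·(0.989900))/(1+13/200) = 1201/1250 ≈ 0.960800
step 3 [3y] zero: DF = P = 4759/5000 ≈ 0.951800

1 1 9899/10000
2 2 1201/1250
3 3 4759/5000
s(3y) = (1/(4759/5000) − 1)/(3) = 241/14277 ≈ 1.6880%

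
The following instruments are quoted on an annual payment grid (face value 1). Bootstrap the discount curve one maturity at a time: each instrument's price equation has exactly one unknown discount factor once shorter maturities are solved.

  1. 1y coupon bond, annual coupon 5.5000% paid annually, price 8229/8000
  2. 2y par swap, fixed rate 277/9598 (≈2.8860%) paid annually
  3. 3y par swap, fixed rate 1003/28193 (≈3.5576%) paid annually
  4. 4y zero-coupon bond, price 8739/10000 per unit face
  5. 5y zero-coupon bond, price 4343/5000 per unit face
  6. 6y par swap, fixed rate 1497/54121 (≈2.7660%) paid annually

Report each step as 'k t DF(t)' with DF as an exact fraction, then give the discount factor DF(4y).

1 1 39/40
2 2 4723/5000
3 3 8997/10000
4 4 8739/10000
5 5 4343/5000
6 6 8503/10000
DF(4y) = 8739/10000 ≈ 0.873900

step 1 [1y] bond c/1=11/200: DF=(8229/8000 − 11/200·(0))/(1+11/200) = 39/40 ≈ 0.975000
step 2 [2y] swap r/1=277/9598: DF=(1 − 277/9598·(0.975000))/(1+277/9598) = 4723/5000 ≈ 0.944600
step 3 [3y] swap r/1=1003/28193: DF=(1 − 1003/28193·(0.975000+0.944600))/(1+1003/28193) = 8997/10000 ≈ 0.899700
step 4 [4y] zero: DF = P = 8739/10000 ≈ 0.873900
step 5 [5y] zero: DF = P = 4343/5000 ≈ 0.868600
step 6 [6y] swap r/1=1497/54121: DF=(1 − 1497/54121·(0.975000+0.944600+0.899700+0.873900+0.868600))/(1+1497/54121) = 8503/10000 ≈ 0.850300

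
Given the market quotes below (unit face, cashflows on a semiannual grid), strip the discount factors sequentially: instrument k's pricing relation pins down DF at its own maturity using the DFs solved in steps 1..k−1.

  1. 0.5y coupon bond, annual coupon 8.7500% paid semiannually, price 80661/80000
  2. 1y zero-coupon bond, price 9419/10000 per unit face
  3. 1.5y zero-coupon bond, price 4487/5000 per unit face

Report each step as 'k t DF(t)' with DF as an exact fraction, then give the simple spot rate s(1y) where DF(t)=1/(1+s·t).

1 1/2 483/500
2 1 9419/10000
3 3/2 4487/5000
s(1y) = (1/(9419/10000) − 1)/(1) = 581/9419 ≈ 6.1684%

step 1 [0.5y] bond c/2=7/160: DF=(80661/80000 − 7/160·(0))/(1+7/160) = 483/500 ≈ 0.966000
step 2 [1y] zero: DF = P = 9419/10000 ≈ 0.941900
step 3 [1.5y] zero: DF = P = 4487/5000 ≈ 0.897400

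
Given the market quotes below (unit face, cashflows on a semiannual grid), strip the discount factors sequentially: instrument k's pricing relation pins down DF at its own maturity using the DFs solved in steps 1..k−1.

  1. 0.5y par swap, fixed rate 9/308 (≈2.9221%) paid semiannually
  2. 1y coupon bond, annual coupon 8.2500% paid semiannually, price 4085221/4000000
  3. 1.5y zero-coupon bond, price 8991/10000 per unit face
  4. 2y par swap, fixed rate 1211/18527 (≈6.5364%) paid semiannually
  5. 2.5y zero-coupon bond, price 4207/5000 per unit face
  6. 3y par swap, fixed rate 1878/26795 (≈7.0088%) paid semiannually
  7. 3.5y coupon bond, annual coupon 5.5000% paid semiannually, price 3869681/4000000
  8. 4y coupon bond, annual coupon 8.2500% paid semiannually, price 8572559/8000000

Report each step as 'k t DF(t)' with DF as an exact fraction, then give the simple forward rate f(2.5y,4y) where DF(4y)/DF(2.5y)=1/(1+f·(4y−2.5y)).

1 1/2 616/625
2 1 4709/5000
3 3/2 8991/10000
4 2 8789/10000
5 5/2 4207/5000
6 3 4061/5000
7 7/2 7981/10000
8 4 1963/2500
f(2.5y,4y) = ((4207/5000)/(1963/2500) − 1)/(3/2) = 281/5889 ≈ 4.7716%

step 1 [0.5y] swap r/2=9/616: DF=(1 − 9/616·(0))/(1+9/616) = 616/625 ≈ 0.985600
step 2 [1y] bond c/2=33/800: DF=(4085221/4000000 − 33/800·(0.985600))/(1+33/800) = 4709/5000 ≈ 0.941800
step 3 [1.5y] zero: DF = P = 8991/10000 ≈ 0.899100
step 4 [2y] swap r/2=1211/37054: DF=(1 − 1211/37054·(0.985600+0.941800+0.899100))/(1+1211/37054) = 8789/10000 ≈ 0.878900
step 5 [2.5y] zero: DF = P = 4207/5000 ≈ 0.841400
step 6 [3y] swap r/2=939/26795: DF=(1 − 939/26795·(0.985600+0.941800+0.899100+0.878900+0.841400))/(1+939/26795) = 4061/5000 ≈ 0.812200
step 7 [3.5y] bond c/2=11/400: DF=(3869681/4000000 − 11/400·(0.985600+0.941800+0.899100+0.878900+0.841400+0.812200))/(1+11/400) = 7981/10000 ≈ 0.798100
step 8 [4y] bond c/2=33/800: DF=(8572559/8000000 − 33/800·(0.985600+0.941800+0.899100+0.878900+0.841400+0.812200+0.798100))/(1+33/800) = 1963/2500 ≈ 0.785200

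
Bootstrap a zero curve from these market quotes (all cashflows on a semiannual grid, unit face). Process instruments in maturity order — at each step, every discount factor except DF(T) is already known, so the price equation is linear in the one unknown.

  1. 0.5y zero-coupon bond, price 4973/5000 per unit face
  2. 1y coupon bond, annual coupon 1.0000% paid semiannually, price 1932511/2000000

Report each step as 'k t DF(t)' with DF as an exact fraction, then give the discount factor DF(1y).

1 1/2 4973/5000
2 1 1913/2000
DF(1y) = 1913/2000 ≈ 0.956500

step 1 [0.5y] zero: DF = P = 4973/5000 ≈ 0.994600
step 2 [1y] bond c/2=1/200: DF=(1932511/2000000 − 1/200·(0.994600))/(1+1/200) = 1913/2000 ≈ 0.956500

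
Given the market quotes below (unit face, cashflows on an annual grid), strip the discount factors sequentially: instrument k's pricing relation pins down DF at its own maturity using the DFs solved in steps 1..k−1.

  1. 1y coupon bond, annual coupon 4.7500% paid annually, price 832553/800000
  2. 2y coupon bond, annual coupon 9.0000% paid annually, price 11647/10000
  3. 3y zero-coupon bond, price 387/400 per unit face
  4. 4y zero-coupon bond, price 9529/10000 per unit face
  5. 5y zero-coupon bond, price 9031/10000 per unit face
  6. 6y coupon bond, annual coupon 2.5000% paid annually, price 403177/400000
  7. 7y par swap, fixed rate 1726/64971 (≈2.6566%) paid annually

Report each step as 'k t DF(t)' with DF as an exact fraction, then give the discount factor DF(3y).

step 1 [1y] bond c/1=19/400: DF=(832553/800000 − 19/400·(0))/(1+19/400) = 1987/2000 ≈ 0.993500
step 2 [2y] bond c/1=9/100: DF=(11647/10000 − 9/100·(0.993500))/(1+9/100) = 1973/2000 ≈ 0.986500
step 3 [3y] zero: DF = P = 387/400 ≈ 0.967500
step 4 [4y] zero: DF = P = 9529/10000 ≈ 0.952900
step 5 [5y] zero: DF = P = 9031/10000 ≈ 0.903100
step 6 [6y] bond c/1=1/40: DF=(403177/400000 − 1/40·(0.993500+0.986500+0.967500+0.952900+0.903100))/(1+1/40) = 4331/5000 ≈ 0.866200
step 7 [7y] swap r/1=1726/64971: DF=(1 − 1726/64971·(0.993500+0.986500+0.967500+0.952900+0.903100+0.866200))/(1+1726/64971) = 4137/5000 ≈ 0.827400

1 1 1987/2000
2 2 1973/2000
3 3 387/400
4 4 9529/10000
5 5 9031/10000
6 6 4331/5000
7 7 4137/5000
DF(3y) = 387/400 ≈ 0.967500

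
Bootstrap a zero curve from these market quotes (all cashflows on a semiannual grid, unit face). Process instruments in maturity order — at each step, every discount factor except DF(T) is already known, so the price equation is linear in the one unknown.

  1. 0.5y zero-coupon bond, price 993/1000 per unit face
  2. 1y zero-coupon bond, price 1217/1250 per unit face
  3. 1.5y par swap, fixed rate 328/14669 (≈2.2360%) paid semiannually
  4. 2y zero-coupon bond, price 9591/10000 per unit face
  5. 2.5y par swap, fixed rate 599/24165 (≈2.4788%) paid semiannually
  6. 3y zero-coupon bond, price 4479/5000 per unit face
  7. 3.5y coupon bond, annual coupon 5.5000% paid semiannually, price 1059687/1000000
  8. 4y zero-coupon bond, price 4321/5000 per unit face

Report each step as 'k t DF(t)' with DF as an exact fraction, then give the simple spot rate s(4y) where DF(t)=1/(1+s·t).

step 1 [0.5y] zero: DF = P = 993/1000 ≈ 0.993000
step 2 [1y] zero: DF = P = 1217/1250 ≈ 0.973600
step 3 [1.5y] swap r/2=164/14669: DF=(1 − 164/14669·(0.993000+0.973600))/(1+164/14669) = 1209/1250 ≈ 0.967200
step 4 [2y] zero: DF = P = 9591/10000 ≈ 0.959100
step 5 [2.5y] swap r/2=599/48330: DF=(1 − 599/48330·(0.993000+0.973600+0.967200+0.959100))/(1+599/48330) = 9401/10000 ≈ 0.940100
step 6 [3y] zero: DF = P = 4479/5000 ≈ 0.895800
step 7 [3.5y] bond c/2=11/400: DF=(1059687/1000000 − 11/400·(0.993000+0.973600+0.967200+0.959100+0.940100+0.895800))/(1+11/400) = 439/500 ≈ 0.878000
step 8 [4y] zero: DF = P = 4321/5000 ≈ 0.864200

1 1/2 993/1000
2 1 1217/1250
3 3/2 1209/1250
4 2 9591/10000
5 5/2 9401/10000
6 3 4479/5000
7 7/2 439/500
8 4 4321/5000
s(4y) = (1/(4321/5000) − 1)/(4) = 679/17284 ≈ 3.9285%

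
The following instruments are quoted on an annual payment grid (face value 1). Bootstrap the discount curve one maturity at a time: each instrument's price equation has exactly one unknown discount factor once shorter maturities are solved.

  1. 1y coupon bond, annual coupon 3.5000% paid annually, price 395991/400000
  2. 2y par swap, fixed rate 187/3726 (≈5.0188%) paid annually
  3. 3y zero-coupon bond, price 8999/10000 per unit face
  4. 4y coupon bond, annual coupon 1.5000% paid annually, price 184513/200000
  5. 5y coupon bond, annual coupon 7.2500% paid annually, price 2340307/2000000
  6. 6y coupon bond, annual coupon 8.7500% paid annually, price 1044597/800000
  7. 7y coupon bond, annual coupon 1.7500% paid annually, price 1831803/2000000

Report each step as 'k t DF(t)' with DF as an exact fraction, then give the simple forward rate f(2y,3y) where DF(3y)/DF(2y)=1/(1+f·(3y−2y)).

step 1 [1y] bond c/1=7/200: DF=(395991/400000 − 7/200·(0))/(1+7/200) = 1913/2000 ≈ 0.956500
step 2 [2y] swap r/1=187/3726: DF=(1 − 187/3726·(0.956500))/(1+187/3726) = 1813/2000 ≈ 0.906500
step 3 [3y] zero: DF = P = 8999/10000 ≈ 0.899900
step 4 [4y] bond c/1=3/200: DF=(184513/200000 − 3/200·(0.956500+0.906500+0.899900))/(1+3/200) = 8681/10000 ≈ 0.868100
step 5 [5y] bond c/1=29/400: DF=(2340307/2000000 − 29/400·(0.956500+0.906500+0.899900+0.868100))/(1+29/400) = 1057/1250 ≈ 0.845600
step 6 [6y] bond c/1=7/80: DF=(1044597/800000 − 7/80·(0.956500+0.906500+0.899900+0.868100+0.845600))/(1+7/80) = 1681/2000 ≈ 0.840500
step 7 [7y] bond c/1=7/400: DF=(1831803/2000000 − 7/400·(0.956500+0.906500+0.899900+0.868100+0.845600+0.840500))/(1+7/400) = 8087/10000 ≈ 0.808700

1 1 1913/2000
2 2 1813/2000
3 3 8999/10000
4 4 8681/10000
5 5 1057/1250
6 6 1681/2000
7 7 8087/10000
f(2y,3y) = ((1813/2000)/(8999/10000) − 1)/(1) = 66/8999 ≈ 0.7334%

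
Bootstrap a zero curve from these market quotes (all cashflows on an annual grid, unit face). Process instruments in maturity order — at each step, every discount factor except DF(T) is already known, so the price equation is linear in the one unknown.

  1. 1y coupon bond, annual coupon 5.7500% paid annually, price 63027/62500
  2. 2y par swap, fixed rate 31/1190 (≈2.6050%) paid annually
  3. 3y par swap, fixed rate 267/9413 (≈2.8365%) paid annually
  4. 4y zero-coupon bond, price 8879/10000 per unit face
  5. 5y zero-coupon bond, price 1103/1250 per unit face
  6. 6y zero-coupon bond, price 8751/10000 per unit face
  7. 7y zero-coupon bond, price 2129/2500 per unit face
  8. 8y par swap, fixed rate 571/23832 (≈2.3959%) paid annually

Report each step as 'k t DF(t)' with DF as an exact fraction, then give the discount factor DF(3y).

step 1 [1y] bond c/1=23/400: DF=(63027/62500 − 23/400·(0))/(1+23/400) = 596/625 ≈ 0.953600
step 2 [2y] swap r/1=31/1190: DF=(1 − 31/1190·(0.953600))/(1+31/1190) = 594/625 ≈ 0.950400
step 3 [3y] swap r/1=267/9413: DF=(1 − 267/9413·(0.953600+0.950400))/(1+267/9413) = 9199/10000 ≈ 0.919900
step 4 [4y] zero: DF = P = 8879/10000 ≈ 0.887900
step 5 [5y] zero: DF = P = 1103/1250 ≈ 0.882400
step 6 [6y] zero: DF = P = 8751/10000 ≈ 0.875100
step 7 [7y] zero: DF = P = 2129/2500 ≈ 0.851600
step 8 [8y] swap r/1=571/23832: DF=(1 − 571/23832·(0.953600+0.950400+0.919900+0.887900+0.882400+0.875100+0.851600))/(1+571/23832) = 8287/10000 ≈ 0.828700

1 1 596/625
2 2 594/625
3 3 9199/10000
4 4 8879/10000
5 5 1103/1250
6 6 8751/10000
7 7 2129/2500
8 8 8287/10000
DF(3y) = 9199/10000 ≈ 0.919900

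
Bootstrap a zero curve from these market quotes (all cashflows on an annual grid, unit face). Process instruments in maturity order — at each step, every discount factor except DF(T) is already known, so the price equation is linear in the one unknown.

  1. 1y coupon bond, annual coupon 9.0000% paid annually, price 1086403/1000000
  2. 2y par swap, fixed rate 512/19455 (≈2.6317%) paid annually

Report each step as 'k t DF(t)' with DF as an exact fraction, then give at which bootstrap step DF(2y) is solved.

step 1 [1y] bond c/1=9/100: DF=(1086403/1000000 − 9/100·(0))/(1+9/100) = 9967/10000 ≈ 0.996700
step 2 [2y] swap r/1=512/19455: DF=(1 − 512/19455·(0.996700))/(1+512/19455) = 593/625 ≈ 0.948800

1 1 9967/10000
2 2 593/625
DF(2y) is solved at step 2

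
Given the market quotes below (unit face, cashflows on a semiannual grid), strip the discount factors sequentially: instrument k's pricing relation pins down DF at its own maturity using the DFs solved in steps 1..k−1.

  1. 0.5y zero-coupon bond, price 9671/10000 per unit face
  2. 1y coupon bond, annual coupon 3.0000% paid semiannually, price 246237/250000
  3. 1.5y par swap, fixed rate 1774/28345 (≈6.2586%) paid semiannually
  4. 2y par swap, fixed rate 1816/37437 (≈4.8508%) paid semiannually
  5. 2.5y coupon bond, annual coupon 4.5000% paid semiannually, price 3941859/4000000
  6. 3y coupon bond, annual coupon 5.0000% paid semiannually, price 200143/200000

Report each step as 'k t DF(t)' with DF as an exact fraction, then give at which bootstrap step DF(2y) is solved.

step 1 [0.5y] zero: DF = P = 9671/10000 ≈ 0.967100
step 2 [1y] bond c/2=3/200: DF=(246237/250000 − 3/200·(0.967100))/(1+3/200) = 9561/10000 ≈ 0.956100
step 3 [1.5y] swap r/2=887/28345: DF=(1 − 887/28345·(0.967100+0.956100))/(1+887/28345) = 9113/10000 ≈ 0.911300
step 4 [2y] swap r/2=908/37437: DF=(1 − 908/37437·(0.967100+0.956100+0.911300))/(1+908/37437) = 2273/2500 ≈ 0.909200
step 5 [2.5y] bond c/2=9/400: DF=(3941859/4000000 − 9/400·(0.967100+0.956100+0.911300+0.909200))/(1+9/400) = 4407/5000 ≈ 0.881400
step 6 [3y] bond c/2=1/40: DF=(200143/200000 − 1/40·(0.967100+0.956100+0.911300+0.909200+0.881400))/(1+1/40) = 1727/2000 ≈ 0.863500

1 1/2 9671/10000
2 1 9561/10000
3 3/2 9113/10000
4 2 2273/2500
5 5/2 4407/5000
6 3 1727/2000
DF(2y) is solved at step 4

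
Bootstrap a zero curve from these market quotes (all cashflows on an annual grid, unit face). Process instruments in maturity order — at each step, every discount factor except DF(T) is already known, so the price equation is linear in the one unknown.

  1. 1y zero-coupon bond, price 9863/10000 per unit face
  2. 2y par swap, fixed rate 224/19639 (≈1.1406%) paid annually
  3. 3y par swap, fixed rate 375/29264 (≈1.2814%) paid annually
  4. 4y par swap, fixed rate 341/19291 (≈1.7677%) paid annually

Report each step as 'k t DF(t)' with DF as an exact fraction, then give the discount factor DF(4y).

1 1 9863/10000
2 2 611/625
3 3 77/80
4 4 4659/5000
DF(4y) = 4659/5000 ≈ 0.931800

step 1 [1y] zero: DF = P = 9863/10000 ≈ 0.986300
step 2 [2y] swap r/1=224/19639: DF=(1 − 224/19639·(0.986300))/(1+224/19639) = 611/625 ≈ 0.977600
step 3 [3y] swap r/1=375/29264: DF=(1 − 375/29264·(0.986300+0.977600))/(1+375/29264) = 77/80 ≈ 0.962500
step 4 [4y] swap r/1=341/19291: DF=(1 − 341/19291·(0.986300+0.977600+0.962500))/(1+341/19291) = 4659/5000 ≈ 0.931800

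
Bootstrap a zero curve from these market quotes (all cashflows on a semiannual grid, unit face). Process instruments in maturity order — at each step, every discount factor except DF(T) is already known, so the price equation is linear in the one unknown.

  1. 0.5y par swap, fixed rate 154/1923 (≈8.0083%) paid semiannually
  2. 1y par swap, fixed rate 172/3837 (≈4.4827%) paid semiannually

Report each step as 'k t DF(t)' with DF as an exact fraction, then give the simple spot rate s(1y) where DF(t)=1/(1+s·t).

1 1/2 1923/2000
2 1 957/1000
s(1y) = (1/(957/1000) − 1)/(1) = 43/957 ≈ 4.4932%

step 1 [0.5y] swap r/2=77/1923: DF=(1 − 77/1923·(0))/(1+77/1923) = 1923/2000 ≈ 0.961500
step 2 [1y] swap r/2=86/3837: DF=(1 − 86/3837·(0.961500))/(1+86/3837) = 957/1000 ≈ 0.957000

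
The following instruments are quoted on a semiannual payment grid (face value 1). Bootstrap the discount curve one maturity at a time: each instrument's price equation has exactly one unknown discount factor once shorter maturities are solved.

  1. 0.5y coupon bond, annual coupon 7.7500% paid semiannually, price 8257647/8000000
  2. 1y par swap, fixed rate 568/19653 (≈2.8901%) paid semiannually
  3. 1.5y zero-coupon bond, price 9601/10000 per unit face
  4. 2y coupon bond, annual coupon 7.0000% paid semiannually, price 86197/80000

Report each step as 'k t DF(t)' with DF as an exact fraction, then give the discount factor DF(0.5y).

step 1 [0.5y] bond c/2=31/800: DF=(8257647/8000000 − 31/800·(0))/(1+31/800) = 9937/10000 ≈ 0.993700
step 2 [1y] swap r/2=284/19653: DF=(1 − 284/19653·(0.993700))/(1+284/19653) = 2429/2500 ≈ 0.971600
step 3 [1.5y] zero: DF = P = 9601/10000 ≈ 0.960100
step 4 [2y] bond c/2=7/200: DF=(86197/80000 − 7/200·(0.993700+0.971600+0.960100))/(1+7/200) = 9421/10000 ≈ 0.942100

1 1/2 9937/10000
2 1 2429/2500
3 3/2 9601/10000
4 2 9421/10000
DF(0.5y) = 9937/10000 ≈ 0.993700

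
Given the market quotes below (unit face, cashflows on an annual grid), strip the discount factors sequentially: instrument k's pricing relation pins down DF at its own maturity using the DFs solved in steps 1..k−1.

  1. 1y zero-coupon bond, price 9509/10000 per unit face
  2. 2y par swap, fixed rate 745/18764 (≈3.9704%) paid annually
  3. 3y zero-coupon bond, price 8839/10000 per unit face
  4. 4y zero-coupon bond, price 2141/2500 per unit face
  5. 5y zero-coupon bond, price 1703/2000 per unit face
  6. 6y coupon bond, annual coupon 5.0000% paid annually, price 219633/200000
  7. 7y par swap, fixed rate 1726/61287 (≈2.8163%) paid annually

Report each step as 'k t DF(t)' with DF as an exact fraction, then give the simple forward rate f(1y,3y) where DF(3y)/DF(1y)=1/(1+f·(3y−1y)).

1 1 9509/10000
2 2 1851/2000
3 3 8839/10000
4 4 2141/2500
5 5 1703/2000
6 6 8331/10000
7 7 4137/5000
f(1y,3y) = ((9509/10000)/(8839/10000) − 1)/(2) = 335/8839 ≈ 3.7900%

step 1 [1y] zero: DF = P = 9509/10000 ≈ 0.950900
step 2 [2y] swap r/1=745/18764: DF=(1 − 745/18764·(0.950900))/(1+745/18764) = 1851/2000 ≈ 0.925500
step 3 [3y] zero: DF = P = 8839/10000 ≈ 0.883900
step 4 [4y] zero: DF = P = 2141/2500 ≈ 0.856400
step 5 [5y] zero: DF = P = 1703/2000 ≈ 0.851500
step 6 [6y] bond c/1=1/20: DF=(219633/200000 − 1/20·(0.950900+0.925500+0.883900+0.856400+0.851500))/(1+1/20) = 8331/10000 ≈ 0.833100
step 7 [7y] swap r/1=1726/61287: DF=(1 − 1726/61287·(0.950900+0.925500+0.883900+0.856400+0.851500+0.833100))/(1+1726/61287) = 4137/5000 ≈ 0.827400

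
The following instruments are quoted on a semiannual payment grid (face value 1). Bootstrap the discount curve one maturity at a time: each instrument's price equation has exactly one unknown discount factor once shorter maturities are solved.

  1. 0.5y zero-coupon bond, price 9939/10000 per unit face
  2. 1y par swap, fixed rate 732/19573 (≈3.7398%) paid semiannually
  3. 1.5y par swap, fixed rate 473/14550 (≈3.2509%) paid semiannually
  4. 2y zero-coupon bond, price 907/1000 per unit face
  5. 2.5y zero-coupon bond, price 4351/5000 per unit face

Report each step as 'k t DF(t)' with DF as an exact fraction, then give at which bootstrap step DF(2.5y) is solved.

1 1/2 9939/10000
2 1 4817/5000
3 3/2 9527/10000
4 2 907/1000
5 5/2 4351/5000
DF(2.5y) is solved at step 5

step 1 [0.5y] zero: DF = P = 9939/10000 ≈ 0.993900
step 2 [1y] swap r/2=366/19573: DF=(1 − 366/19573·(0.993900))/(1+366/19573) = 4817/5000 ≈ 0.963400
step 3 [1.5y] swap r/2=473/29100: DF=(1 − 473/29100·(0.993900+0.963400))/(1+473/29100) = 9527/10000 ≈ 0.952700
step 4 [2y] zero: DF = P = 907/1000 ≈ 0.907000
step 5 [2.5y] zero: DF = P = 4351/5000 ≈ 0.870200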